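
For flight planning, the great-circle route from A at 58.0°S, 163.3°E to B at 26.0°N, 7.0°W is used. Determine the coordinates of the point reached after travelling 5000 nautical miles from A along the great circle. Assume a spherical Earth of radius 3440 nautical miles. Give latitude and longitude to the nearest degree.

The haversine formula gives a central angle δ ≈ 2.570 rad (147.3°) between the endpoints. The total great-circle distance is δ·R ≈ 2.570 × 3440 ≈ 8842 nmi, so the target fraction is f = 5000/8842 ≈ 0.565.
Interpolate at f ≈ 0.565 with slerp weights a = sin((1−f)δ)/sin δ ≈ 1.662, b = sin(fδ)/sin δ ≈ 1.837.
p = a·p₁ + b·p₂ ≈ (0.795, 0.052, -0.604); φ = arcsin(p_z) ≈ -37.19°, λ = atan2(p_y, p_x) ≈ 3.74°.

≈ 37°S, 4°E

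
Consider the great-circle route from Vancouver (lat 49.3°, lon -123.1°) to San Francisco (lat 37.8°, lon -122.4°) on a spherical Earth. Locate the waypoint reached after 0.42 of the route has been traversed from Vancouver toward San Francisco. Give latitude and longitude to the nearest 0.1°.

≈ lat 44.5°, lon -122.8°

Write both endpoints as unit vectors p₁, p₂ with components (cos φ cos λ, cos φ sin λ, sin φ).
The central angle between the endpoints is δ = arccos(p₁·p₂) ≈ 0.201 rad (11.5°).
Interpolate at f = 0.42 with slerp weights a = sin((1−f)δ)/sin δ ≈ 0.583, b = sin(fδ)/sin δ ≈ 0.422.
p = a·p₁ + b·p₂ ≈ (-0.386, -0.600, 0.701); φ = arcsin(p_z) ≈ 44.47°, λ = atan2(p_y, p_x) ≈ -122.77°.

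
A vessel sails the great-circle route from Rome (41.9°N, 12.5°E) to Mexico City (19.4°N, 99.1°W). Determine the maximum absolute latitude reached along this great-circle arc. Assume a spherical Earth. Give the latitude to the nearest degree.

≈ 49°N

The great circle lies in the plane with unit normal n̂ = (p₁ × p₂)/|p₁ × p₂|.
Here n̂_z ≈ -0.653; the vertex latitude is φ_max = arccos|n̂_z| ≈ 49.2°.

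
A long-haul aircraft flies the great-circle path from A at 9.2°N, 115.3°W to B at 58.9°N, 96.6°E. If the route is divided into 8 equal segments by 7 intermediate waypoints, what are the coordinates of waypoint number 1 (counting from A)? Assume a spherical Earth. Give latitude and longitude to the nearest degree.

From cos δ = sin φ₁ sin φ₂ + cos φ₁ cos φ₂ cos Δλ, the central angle is δ ≈ 1.871 rad (107.2°).
Interpolate at f = 1/8 with slerp weights a = sin((1−f)δ)/sin δ ≈ 1.045, b = sin(fδ)/sin δ ≈ 0.243.
p = a·p₁ + b·p₂ ≈ (-0.455, -0.808, 0.375); φ = arcsin(p_z) ≈ 22.01°, λ = atan2(p_y, p_x) ≈ -119.40°.

≈ 22°N, 119°W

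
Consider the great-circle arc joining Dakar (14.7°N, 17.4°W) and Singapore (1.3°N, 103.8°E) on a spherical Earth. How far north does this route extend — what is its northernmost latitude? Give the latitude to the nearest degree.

The great circle lies in the plane with unit normal n̂ = (p₁ × p₂)/|p₁ × p₂|.
Here n̂_z ≈ +0.952; the vertex latitude is φ_max = arccos|n̂_z| ≈ 17.8°.

≈ 18°N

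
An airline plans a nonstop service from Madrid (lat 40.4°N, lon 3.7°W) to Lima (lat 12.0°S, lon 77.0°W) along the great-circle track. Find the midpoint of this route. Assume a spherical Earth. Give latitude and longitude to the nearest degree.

≈ lat 17°N, lon 46°W

The haversine formula gives a central angle δ ≈ 1.491 rad (85.5°) between the endpoints.
Interpolate at f = 1/2 with slerp weights a = sin((1−f)δ)/sin δ ≈ 0.681, b = sin(fδ)/sin δ ≈ 0.681.
p = a·p₁ + b·p₂ ≈ (0.667, -0.682, 0.300); φ = arcsin(p_z) ≈ 17.43°, λ = atan2(p_y, p_x) ≈ -45.64°.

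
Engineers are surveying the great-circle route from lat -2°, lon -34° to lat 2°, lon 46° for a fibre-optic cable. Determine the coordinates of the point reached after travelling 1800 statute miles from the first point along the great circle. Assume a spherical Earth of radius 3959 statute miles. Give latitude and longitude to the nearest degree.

≈ lat -1°, lon -8°

The haversine formula gives a central angle δ ≈ 1.398 rad (80.1°) between the endpoints. The total great-circle distance is δ·R ≈ 1.398 × 3959 ≈ 5534 mi, so the target fraction is f = 1800/5534 ≈ 0.325.
Interpolate at f ≈ 0.325 with slerp weights a = sin((1−f)δ)/sin δ ≈ 0.822, b = sin(fδ)/sin δ ≈ 0.446.
p = a·p₁ + b·p₂ ≈ (0.990, -0.139, -0.013); φ = arcsin(p_z) ≈ -0.75°, λ = atan2(p_y, p_x) ≈ -7.97°.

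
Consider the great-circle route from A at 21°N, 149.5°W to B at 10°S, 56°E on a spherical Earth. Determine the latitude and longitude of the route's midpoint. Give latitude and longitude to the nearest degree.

≈ 23°N, 127°E

The haversine formula gives a central angle δ ≈ 2.673 rad (153.1°) between the endpoints.
Interpolate at f = 1/2 with slerp weights a = sin((1−f)δ)/sin δ ≈ 2.152, b = sin(fδ)/sin δ ≈ 2.152.
p = a·p₁ + b·p₂ ≈ (-0.546, 0.737, 0.398); φ = arcsin(p_z) ≈ 23.43°, λ = atan2(p_y, p_x) ≈ 126.52°.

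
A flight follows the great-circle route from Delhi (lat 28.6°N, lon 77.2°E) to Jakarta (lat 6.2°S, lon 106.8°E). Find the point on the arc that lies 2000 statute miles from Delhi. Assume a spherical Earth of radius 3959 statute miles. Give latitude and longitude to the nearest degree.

≈ lat 7°N, lon 97°E

Convert each endpoint to a unit vector on the sphere (x = cos φ cos λ, y = cos φ sin λ, z = sin φ).
The central angle between the endpoints is δ = arccos(p₁·p₂) ≈ 0.785 rad (45.0°). The total great-circle distance is δ·R ≈ 0.785 × 3959 ≈ 3109 mi, so the target fraction is f = 2000/3109 ≈ 0.643.
Interpolate at f ≈ 0.643 with slerp weights a = sin((1−f)δ)/sin δ ≈ 0.391, b = sin(fδ)/sin δ ≈ 0.685.
p = a·p₁ + b·p₂ ≈ (-0.121, 0.986, 0.113); φ = arcsin(p_z) ≈ 6.50°, λ = atan2(p_y, p_x) ≈ 96.98°.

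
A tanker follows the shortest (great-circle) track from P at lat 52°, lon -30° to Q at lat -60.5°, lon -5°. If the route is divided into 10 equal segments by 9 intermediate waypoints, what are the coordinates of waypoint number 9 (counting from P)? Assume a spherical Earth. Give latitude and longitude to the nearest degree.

Write both endpoints as unit vectors p₁, p₂ with components (cos φ cos λ, cos φ sin λ, sin φ).
The central angle between the endpoints is δ = arccos(p₁·p₂) ≈ 1.994 rad (114.3°).
Interpolate at f = 9/10 with slerp weights a = sin((1−f)δ)/sin δ ≈ 0.217, b = sin(fδ)/sin δ ≈ 1.070.
p = a·p₁ + b·p₂ ≈ (0.641, -0.113, -0.760); φ = arcsin(p_z) ≈ -49.43°, λ = atan2(p_y, p_x) ≈ -9.99°.

≈ lat -49°, lon -10°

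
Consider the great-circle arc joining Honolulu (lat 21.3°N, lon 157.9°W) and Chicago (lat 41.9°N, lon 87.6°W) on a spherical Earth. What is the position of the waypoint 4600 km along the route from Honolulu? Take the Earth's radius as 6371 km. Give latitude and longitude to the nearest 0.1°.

From cos δ = sin φ₁ sin φ₂ + cos φ₁ cos φ₂ cos Δλ, the central angle is δ ≈ 1.074 rad (61.6°). The total great-circle distance is δ·R ≈ 1.074 × 6371 ≈ 6844 km, so the target fraction is f = 4600/6844 ≈ 0.672.
Interpolate at f ≈ 0.672 with slerp weights a = sin((1−f)δ)/sin δ ≈ 0.392, b = sin(fδ)/sin δ ≈ 0.752.
p = a·p₁ + b·p₂ ≈ (-0.315, -0.697, 0.645); φ = arcsin(p_z) ≈ 40.13°, λ = atan2(p_y, p_x) ≈ -114.36°.

≈ lat 40.1°N, lon 114.4°W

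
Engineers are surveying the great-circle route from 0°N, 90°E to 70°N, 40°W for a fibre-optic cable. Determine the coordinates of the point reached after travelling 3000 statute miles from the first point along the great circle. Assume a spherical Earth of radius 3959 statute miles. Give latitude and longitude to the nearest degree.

≈ 41°N, 76°E

The haversine formula gives a central angle δ ≈ 1.792 rad (102.7°) between the endpoints. The total great-circle distance is δ·R ≈ 1.792 × 3959 ≈ 7096 mi, so the target fraction is f = 3000/7096 ≈ 0.423.
Interpolate at f ≈ 0.423 with slerp weights a = sin((1−f)δ)/sin δ ≈ 0.881, b = sin(fδ)/sin δ ≈ 0.705.
p = a·p₁ + b·p₂ ≈ (0.185, 0.726, 0.662); φ = arcsin(p_z) ≈ 41.46°, λ = atan2(p_y, p_x) ≈ 75.74°.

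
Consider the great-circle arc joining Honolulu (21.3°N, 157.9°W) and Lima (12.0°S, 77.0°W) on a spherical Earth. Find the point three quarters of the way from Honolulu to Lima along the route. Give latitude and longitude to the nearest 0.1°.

≈ 3.1°S, 96.8°W

Convert each endpoint to a unit vector on the sphere (x = cos φ cos λ, y = cos φ sin λ, z = sin φ).
The central angle between the endpoints is δ = arccos(p₁·p₂) ≈ 1.502 rad (86.1°).
Interpolate at f = 3/4 with slerp weights a = sin((1−f)δ)/sin δ ≈ 0.368, b = sin(fδ)/sin δ ≈ 0.905.
p = a·p₁ + b·p₂ ≈ (-0.118, -0.991, -0.055); φ = arcsin(p_z) ≈ -3.13°, λ = atan2(p_y, p_x) ≈ -96.80°.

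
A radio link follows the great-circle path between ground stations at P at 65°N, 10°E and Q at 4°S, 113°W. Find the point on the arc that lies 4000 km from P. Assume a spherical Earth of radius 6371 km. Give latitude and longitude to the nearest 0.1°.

≈ 58.6°N, 70.7°W

Write both endpoints as unit vectors p₁, p₂ with components (cos φ cos λ, cos φ sin λ, sin φ).
The central angle between the endpoints is δ = arccos(p₁·p₂) ≈ 1.868 rad (107.0°). The total great-circle distance is δ·R ≈ 1.868 × 6371 ≈ 11901 km, so the target fraction is f = 4000/11901 ≈ 0.336.
Interpolate at f ≈ 0.336 with slerp weights a = sin((1−f)δ)/sin δ ≈ 0.989, b = sin(fδ)/sin δ ≈ 0.614.
p = a·p₁ + b·p₂ ≈ (0.172, -0.492, 0.854); φ = arcsin(p_z) ≈ 58.61°, λ = atan2(p_y, p_x) ≈ -70.69°.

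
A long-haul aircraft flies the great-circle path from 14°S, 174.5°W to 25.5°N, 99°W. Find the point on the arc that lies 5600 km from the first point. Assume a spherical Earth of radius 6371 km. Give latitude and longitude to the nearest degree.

Write both endpoints as unit vectors p₁, p₂ with components (cos φ cos λ, cos φ sin λ, sin φ).
The central angle between the endpoints is δ = arccos(p₁·p₂) ≈ 1.455 rad (83.4°). The total great-circle distance is δ·R ≈ 1.455 × 6371 ≈ 9272 km, so the target fraction is f = 5600/9272 ≈ 0.604.
Interpolate at f ≈ 0.604 with slerp weights a = sin((1−f)δ)/sin δ ≈ 0.549, b = sin(fδ)/sin δ ≈ 0.775.
p = a·p₁ + b·p₂ ≈ (-0.639, -0.742, 0.201); φ = arcsin(p_z) ≈ 11.60°, λ = atan2(p_y, p_x) ≈ -130.75°.

≈ 12°N, 131°W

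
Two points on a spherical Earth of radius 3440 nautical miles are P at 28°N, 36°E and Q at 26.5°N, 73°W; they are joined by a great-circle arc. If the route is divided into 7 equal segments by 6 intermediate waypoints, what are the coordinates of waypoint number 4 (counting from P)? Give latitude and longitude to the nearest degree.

Convert each endpoint to a unit vector on the sphere (x = cos φ cos λ, y = cos φ sin λ, z = sin φ).
The central angle between the endpoints is δ = arccos(p₁·p₂) ≈ 1.619 rad (92.7°).
Interpolate at f = 4/7 with slerp weights a = sin((1−f)δ)/sin δ ≈ 0.640, b = sin(fδ)/sin δ ≈ 0.799.
p = a·p₁ + b·p₂ ≈ (0.666, -0.352, 0.657); φ = arcsin(p_z) ≈ 41.09°, λ = atan2(p_y, p_x) ≈ -27.84°.

≈ 41°N, 28°W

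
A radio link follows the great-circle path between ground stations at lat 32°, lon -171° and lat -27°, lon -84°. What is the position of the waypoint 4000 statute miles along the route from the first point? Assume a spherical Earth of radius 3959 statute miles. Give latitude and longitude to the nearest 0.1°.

≈ lat -1.1°, lon -120.7°

The haversine formula gives a central angle δ ≈ 1.773 rad (101.6°) between the endpoints. The total great-circle distance is δ·R ≈ 1.773 × 3959 ≈ 7020 mi, so the target fraction is f = 4000/7020 ≈ 0.570.
Interpolate at f ≈ 0.570 with slerp weights a = sin((1−f)δ)/sin δ ≈ 0.705, b = sin(fδ)/sin δ ≈ 0.865.
p = a·p₁ + b·p₂ ≈ (-0.510, -0.860, -0.019); φ = arcsin(p_z) ≈ -1.07°, λ = atan2(p_y, p_x) ≈ -120.69°.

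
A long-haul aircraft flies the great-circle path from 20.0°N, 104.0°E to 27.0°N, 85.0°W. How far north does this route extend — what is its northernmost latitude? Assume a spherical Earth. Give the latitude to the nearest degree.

The great circle lies in the plane with unit normal n̂ = (p₁ × p₂)/|p₁ × p₂|.
Here n̂_z ≈ +0.177; the vertex latitude is φ_max = arccos|n̂_z| ≈ 79.8°.

≈ 80°N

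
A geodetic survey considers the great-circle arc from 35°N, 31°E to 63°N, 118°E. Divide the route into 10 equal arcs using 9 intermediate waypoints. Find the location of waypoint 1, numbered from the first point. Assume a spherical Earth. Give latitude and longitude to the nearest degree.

Write both endpoints as unit vectors p₁, p₂ with components (cos φ cos λ, cos φ sin λ, sin φ).
The central angle between the endpoints is δ = arccos(p₁·p₂) ≈ 1.012 rad (58.0°).
Interpolate at f = 1/10 with slerp weights a = sin((1−f)δ)/sin δ ≈ 0.932, b = sin(fδ)/sin δ ≈ 0.119.
p = a·p₁ + b·p₂ ≈ (0.629, 0.441, 0.641); φ = arcsin(p_z) ≈ 39.83°, λ = atan2(p_y, p_x) ≈ 35.03°.

≈ 40°N, 35°E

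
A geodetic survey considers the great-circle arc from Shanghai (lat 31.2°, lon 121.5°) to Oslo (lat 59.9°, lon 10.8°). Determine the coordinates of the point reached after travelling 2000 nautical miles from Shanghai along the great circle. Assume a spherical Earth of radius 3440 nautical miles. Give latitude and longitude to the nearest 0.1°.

≈ lat 57.4°, lon 91.5°

The haversine formula gives a central angle δ ≈ 1.270 rad (72.8°) between the endpoints. The total great-circle distance is δ·R ≈ 1.270 × 3440 ≈ 4368 nmi, so the target fraction is f = 2000/4368 ≈ 0.458.
Interpolate at f ≈ 0.458 with slerp weights a = sin((1−f)δ)/sin δ ≈ 0.665, b = sin(fδ)/sin δ ≈ 0.575.
p = a·p₁ + b·p₂ ≈ (-0.014, 0.539, 0.842); φ = arcsin(p_z) ≈ 57.36°, λ = atan2(p_y, p_x) ≈ 91.49°.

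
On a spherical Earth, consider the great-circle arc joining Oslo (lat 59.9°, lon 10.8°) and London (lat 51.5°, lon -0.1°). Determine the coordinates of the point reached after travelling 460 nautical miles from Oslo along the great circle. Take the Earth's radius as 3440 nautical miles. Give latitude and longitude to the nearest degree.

≈ lat 54°, lon 2°

Write both endpoints as unit vectors p₁, p₂ with components (cos φ cos λ, cos φ sin λ, sin φ).
The central angle between the endpoints is δ = arccos(p₁·p₂) ≈ 0.181 rad (10.4°). The total great-circle distance is δ·R ≈ 0.181 × 3440 ≈ 623 nmi, so the target fraction is f = 460/623 ≈ 0.738.
Interpolate at f ≈ 0.738 with slerp weights a = sin((1−f)δ)/sin δ ≈ 0.263, b = sin(fδ)/sin δ ≈ 0.740.
p = a·p₁ + b·p₂ ≈ (0.590, 0.024, 0.807); φ = arcsin(p_z) ≈ 53.79°, λ = atan2(p_y, p_x) ≈ 2.32°.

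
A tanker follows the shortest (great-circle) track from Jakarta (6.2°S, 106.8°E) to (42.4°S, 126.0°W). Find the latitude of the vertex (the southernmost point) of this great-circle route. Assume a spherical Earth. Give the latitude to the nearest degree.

≈ 51°S

The great circle lies in the plane with unit normal n̂ = (p₁ × p₂)/|p₁ × p₂|.
Here n̂_z ≈ +0.630; the vertex latitude is φ_max = arccos|n̂_z| ≈ 51.0°.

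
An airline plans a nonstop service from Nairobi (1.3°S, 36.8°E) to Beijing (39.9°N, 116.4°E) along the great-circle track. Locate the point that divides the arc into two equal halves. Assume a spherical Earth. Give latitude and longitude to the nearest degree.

The haversine formula gives a central angle δ ≈ 1.447 rad (82.9°) between the endpoints.
Interpolate at f = 1/2 with slerp weights a = sin((1−f)δ)/sin δ ≈ 0.667, b = sin(fδ)/sin δ ≈ 0.667.
p = a·p₁ + b·p₂ ≈ (0.306, 0.858, 0.413); φ = arcsin(p_z) ≈ 24.38°, λ = atan2(p_y, p_x) ≈ 70.34°.

≈ (24°N, 70°E)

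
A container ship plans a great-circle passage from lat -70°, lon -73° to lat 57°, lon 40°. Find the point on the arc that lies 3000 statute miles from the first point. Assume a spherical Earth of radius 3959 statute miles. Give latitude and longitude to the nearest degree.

Convert each endpoint to a unit vector on the sphere (x = cos φ cos λ, y = cos φ sin λ, z = sin φ).
The central angle between the endpoints is δ = arccos(p₁·p₂) ≈ 2.608 rad (149.4°). The total great-circle distance is δ·R ≈ 2.608 × 3959 ≈ 10324 mi, so the target fraction is f = 3000/10324 ≈ 0.291.
Interpolate at f ≈ 0.291 with slerp weights a = sin((1−f)δ)/sin δ ≈ 1.889, b = sin(fδ)/sin δ ≈ 1.351.
p = a·p₁ + b·p₂ ≈ (0.752, -0.145, -0.642); φ = arcsin(p_z) ≈ -39.97°, λ = atan2(p_y, p_x) ≈ -10.91°.

≈ lat -40°, lon -11°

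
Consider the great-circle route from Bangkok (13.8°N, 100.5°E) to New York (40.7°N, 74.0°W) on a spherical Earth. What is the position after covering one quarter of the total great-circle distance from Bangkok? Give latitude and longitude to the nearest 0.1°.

Convert each endpoint to a unit vector on the sphere (x = cos φ cos λ, y = cos φ sin λ, z = sin φ).
The central angle between the endpoints is δ = arccos(p₁·p₂) ≈ 2.186 rad (125.3°).
Interpolate at f = 1/4 with slerp weights a = sin((1−f)δ)/sin δ ≈ 1.222, b = sin(fδ)/sin δ ≈ 0.637.
p = a·p₁ + b·p₂ ≈ (-0.083, 0.703, 0.707); φ = arcsin(p_z) ≈ 44.95°, λ = atan2(p_y, p_x) ≈ 96.75°.

≈ (45.0°N, 96.8°E)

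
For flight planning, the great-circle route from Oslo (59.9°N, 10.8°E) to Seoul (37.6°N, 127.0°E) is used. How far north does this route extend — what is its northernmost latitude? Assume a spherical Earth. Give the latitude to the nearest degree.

The great circle lies in the plane with unit normal n̂ = (p₁ × p₂)/|p₁ × p₂|.
Here n̂_z ≈ +0.381; the vertex latitude is φ_max = arccos|n̂_z| ≈ 67.6°.
Check via Clairaut: cos φ_max = |cos φ₁| · sin C = cos(59.9°)·sin(49.4°) ≈ 0.381, again giving ≈ 67.6°.

≈ 68°N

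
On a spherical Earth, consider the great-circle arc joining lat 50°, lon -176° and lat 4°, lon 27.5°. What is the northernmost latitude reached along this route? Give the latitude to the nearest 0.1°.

The great circle lies in the plane with unit normal n̂ = (p₁ × p₂)/|p₁ × p₂|.
Here n̂_z ≈ -0.303; the vertex latitude is φ_max = arccos|n̂_z| ≈ 72.4°.
Check via Clairaut: cos φ_max = |cos φ₁| · sin C = cos(50.0°)·sin(28.1°) ≈ 0.303, again giving ≈ 72.4°.

≈ 72.4°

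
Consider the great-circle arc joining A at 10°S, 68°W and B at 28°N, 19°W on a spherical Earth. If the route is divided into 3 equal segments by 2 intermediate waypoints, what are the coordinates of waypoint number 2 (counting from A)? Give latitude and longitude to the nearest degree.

The haversine formula gives a central angle δ ≈ 1.060 rad (60.7°) between the endpoints.
Interpolate at f = 2/3 with slerp weights a = sin((1−f)δ)/sin δ ≈ 0.397, b = sin(fδ)/sin δ ≈ 0.744.
p = a·p₁ + b·p₂ ≈ (0.768, -0.576, 0.281); φ = arcsin(p_z) ≈ 16.29°, λ = atan2(p_y, p_x) ≈ -36.89°.

≈ 16°N, 37°W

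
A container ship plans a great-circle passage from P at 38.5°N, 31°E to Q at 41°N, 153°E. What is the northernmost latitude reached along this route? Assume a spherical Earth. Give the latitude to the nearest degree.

≈ 60°N

The great circle lies in the plane with unit normal n̂ = (p₁ × p₂)/|p₁ × p₂|.
Here n̂_z ≈ +0.503; the vertex latitude is φ_max = arccos|n̂_z| ≈ 59.8°.
Check via Clairaut: cos φ_max = |cos φ₁| · sin C = cos(38.5°)·sin(40.0°) ≈ 0.503, again giving ≈ 59.8°.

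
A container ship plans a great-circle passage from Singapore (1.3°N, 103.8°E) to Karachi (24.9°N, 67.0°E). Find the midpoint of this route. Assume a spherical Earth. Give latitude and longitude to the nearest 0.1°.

≈ 13.8°N, 86.3°E

Convert each endpoint to a unit vector on the sphere (x = cos φ cos λ, y = cos φ sin λ, z = sin φ).
The central angle between the endpoints is δ = arccos(p₁·p₂) ≈ 0.744 rad (42.6°).
Interpolate at f = 1/2 with slerp weights a = sin((1−f)δ)/sin δ ≈ 0.537, b = sin(fδ)/sin δ ≈ 0.537.
p = a·p₁ + b·p₂ ≈ (0.062, 0.969, 0.238); φ = arcsin(p_z) ≈ 13.78°, λ = atan2(p_y, p_x) ≈ 86.33°.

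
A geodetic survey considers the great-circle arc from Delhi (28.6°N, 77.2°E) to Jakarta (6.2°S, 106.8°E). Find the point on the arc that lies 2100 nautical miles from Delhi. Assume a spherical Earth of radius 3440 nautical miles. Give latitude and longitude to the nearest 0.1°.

Write both endpoints as unit vectors p₁, p₂ with components (cos φ cos λ, cos φ sin λ, sin φ).
The central angle between the endpoints is δ = arccos(p₁·p₂) ≈ 0.785 rad (45.0°). The total great-circle distance is δ·R ≈ 0.785 × 3440 ≈ 2701 nmi, so the target fraction is f = 2100/2701 ≈ 0.777.
Interpolate at f ≈ 0.777 with slerp weights a = sin((1−f)δ)/sin δ ≈ 0.246, b = sin(fδ)/sin δ ≈ 0.811.
p = a·p₁ + b·p₂ ≈ (-0.185, 0.982, 0.030); φ = arcsin(p_z) ≈ 1.73°, λ = atan2(p_y, p_x) ≈ 100.68°.

≈ (1.7°N, 100.7°E)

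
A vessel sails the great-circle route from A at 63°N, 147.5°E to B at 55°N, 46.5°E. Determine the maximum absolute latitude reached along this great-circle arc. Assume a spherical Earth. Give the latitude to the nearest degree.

≈ 70°N

The great circle lies in the plane with unit normal n̂ = (p₁ × p₂)/|p₁ × p₂|.
Here n̂_z ≈ -0.349; the vertex latitude is φ_max = arccos|n̂_z| ≈ 69.6°.
Check via Clairaut: cos φ_max = |cos φ₁| · sin C = cos(63.0°)·sin(50.2°) ≈ 0.349, again giving ≈ 69.6°.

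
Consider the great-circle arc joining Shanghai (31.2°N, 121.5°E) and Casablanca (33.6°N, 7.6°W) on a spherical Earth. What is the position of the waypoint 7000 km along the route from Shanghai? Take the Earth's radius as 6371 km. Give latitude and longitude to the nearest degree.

From cos δ = sin φ₁ sin φ₂ + cos φ₁ cos φ₂ cos Δλ, the central angle is δ ≈ 1.734 rad (99.4°). The total great-circle distance is δ·R ≈ 1.734 × 6371 ≈ 11048 km, so the target fraction is f = 7000/11048 ≈ 0.634.
Interpolate at f ≈ 0.634 with slerp weights a = sin((1−f)δ)/sin δ ≈ 0.602, b = sin(fδ)/sin δ ≈ 0.903.
p = a·p₁ + b·p₂ ≈ (0.476, 0.339, 0.811); φ = arcsin(p_z) ≈ 54.21°, λ = atan2(p_y, p_x) ≈ 35.46°.

≈ 54°N, 35°E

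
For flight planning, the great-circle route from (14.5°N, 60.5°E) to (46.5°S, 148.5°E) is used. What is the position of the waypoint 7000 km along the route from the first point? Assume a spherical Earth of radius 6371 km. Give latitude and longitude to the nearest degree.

≈ (30°S, 106°E)

From cos δ = sin φ₁ sin φ₂ + cos φ₁ cos φ₂ cos Δλ, the central angle is δ ≈ 1.730 rad (99.1°). The total great-circle distance is δ·R ≈ 1.730 × 6371 ≈ 11021 km, so the target fraction is f = 7000/11021 ≈ 0.635.
Interpolate at f ≈ 0.635 with slerp weights a = sin((1−f)δ)/sin δ ≈ 0.598, b = sin(fδ)/sin δ ≈ 0.902.
p = a·p₁ + b·p₂ ≈ (-0.245, 0.828, -0.505); φ = arcsin(p_z) ≈ -30.31°, λ = atan2(p_y, p_x) ≈ 106.45°.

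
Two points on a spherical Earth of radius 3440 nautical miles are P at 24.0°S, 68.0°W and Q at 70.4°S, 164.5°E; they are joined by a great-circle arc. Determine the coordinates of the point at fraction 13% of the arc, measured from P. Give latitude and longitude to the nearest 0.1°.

≈ 33.8°S, 71.3°W

Write both endpoints as unit vectors p₁, p₂ with components (cos φ cos λ, cos φ sin λ, sin φ).
The central angle between the endpoints is δ = arccos(p₁·p₂) ≈ 1.373 rad (78.7°).
Interpolate at f = 0.13 with slerp weights a = sin((1−f)δ)/sin δ ≈ 0.949, b = sin(fδ)/sin δ ≈ 0.181.
p = a·p₁ + b·p₂ ≈ (0.266, -0.787, -0.556); φ = arcsin(p_z) ≈ -33.81°, λ = atan2(p_y, p_x) ≈ -71.32°.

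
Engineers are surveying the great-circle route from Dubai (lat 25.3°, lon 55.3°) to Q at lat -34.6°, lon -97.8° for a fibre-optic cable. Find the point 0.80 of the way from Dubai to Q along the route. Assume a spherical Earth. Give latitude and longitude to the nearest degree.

Convert each endpoint to a unit vector on the sphere (x = cos φ cos λ, y = cos φ sin λ, z = sin φ).
The central angle between the endpoints is δ = arccos(p₁·p₂) ≈ 2.705 rad (155.0°).
Interpolate at f = 0.80 with slerp weights a = sin((1−f)δ)/sin δ ≈ 1.219, b = sin(fδ)/sin δ ≈ 1.962.
p = a·p₁ + b·p₂ ≈ (0.408, -0.694, -0.593); φ = arcsin(p_z) ≈ -36.38°, λ = atan2(p_y, p_x) ≈ -59.54°.

≈ lat -36°, lon -60°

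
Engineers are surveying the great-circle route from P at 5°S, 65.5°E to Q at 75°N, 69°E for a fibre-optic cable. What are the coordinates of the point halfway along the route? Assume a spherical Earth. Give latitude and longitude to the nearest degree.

Convert each endpoint to a unit vector on the sphere (x = cos φ cos λ, y = cos φ sin λ, z = sin φ).
The central angle between the endpoints is δ = arccos(p₁·p₂) ≈ 1.397 rad (80.0°).
Interpolate at f = 1/2 with slerp weights a = sin((1−f)δ)/sin δ ≈ 0.653, b = sin(fδ)/sin δ ≈ 0.653.
p = a·p₁ + b·p₂ ≈ (0.330, 0.750, 0.574); φ = arcsin(p_z) ≈ 35.01°, λ = atan2(p_y, p_x) ≈ 66.22°.

≈ 35°N, 66°E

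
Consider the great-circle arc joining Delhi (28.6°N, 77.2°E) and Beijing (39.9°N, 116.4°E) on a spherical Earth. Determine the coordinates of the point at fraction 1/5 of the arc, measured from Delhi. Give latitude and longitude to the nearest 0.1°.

Convert each endpoint to a unit vector on the sphere (x = cos φ cos λ, y = cos φ sin λ, z = sin φ).
The central angle between the endpoints is δ = arccos(p₁·p₂) ≈ 0.593 rad (34.0°).
Interpolate at f = 1/5 with slerp weights a = sin((1−f)δ)/sin δ ≈ 0.817, b = sin(fδ)/sin δ ≈ 0.212.
p = a·p₁ + b·p₂ ≈ (0.087, 0.845, 0.527); φ = arcsin(p_z) ≈ 31.81°, λ = atan2(p_y, p_x) ≈ 84.14°.

≈ 31.8°N, 84.1°E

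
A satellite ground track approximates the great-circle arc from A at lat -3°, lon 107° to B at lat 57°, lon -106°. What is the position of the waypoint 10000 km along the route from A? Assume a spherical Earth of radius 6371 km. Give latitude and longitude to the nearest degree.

≈ lat 70°, lon -171°

Convert each endpoint to a unit vector on the sphere (x = cos φ cos λ, y = cos φ sin λ, z = sin φ).
The central angle between the endpoints is δ = arccos(p₁·p₂) ≈ 2.094 rad (120.0°). The total great-circle distance is δ·R ≈ 2.094 × 6371 ≈ 13344 km, so the target fraction is f = 10000/13344 ≈ 0.749.
Interpolate at f ≈ 0.749 with slerp weights a = sin((1−f)δ)/sin δ ≈ 0.579, b = sin(fδ)/sin δ ≈ 1.155.
p = a·p₁ + b·p₂ ≈ (-0.342, -0.052, 0.938); φ = arcsin(p_z) ≈ 69.74°, λ = atan2(p_y, p_x) ≈ -171.36°.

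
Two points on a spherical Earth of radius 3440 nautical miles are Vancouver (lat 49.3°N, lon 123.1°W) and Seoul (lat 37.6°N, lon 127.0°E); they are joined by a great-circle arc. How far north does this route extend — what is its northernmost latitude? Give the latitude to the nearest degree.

≈ 60°N

The great circle lies in the plane with unit normal n̂ = (p₁ × p₂)/|p₁ × p₂|.
Here n̂_z ≈ -0.507; the vertex latitude is φ_max = arccos|n̂_z| ≈ 59.5°.
Check via Clairaut: cos φ_max = |cos φ₁| · sin C = cos(49.3°)·sin(51.0°) ≈ 0.507, again giving ≈ 59.5°.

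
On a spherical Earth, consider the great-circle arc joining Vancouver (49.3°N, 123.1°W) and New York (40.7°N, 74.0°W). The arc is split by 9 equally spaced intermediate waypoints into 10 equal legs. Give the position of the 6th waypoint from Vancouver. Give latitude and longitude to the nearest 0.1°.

≈ 46.7°N, 91.6°W

The haversine formula gives a central angle δ ≈ 0.613 rad (35.1°) between the endpoints.
Interpolate at f = 6/10 with slerp weights a = sin((1−f)δ)/sin δ ≈ 0.422, b = sin(fδ)/sin δ ≈ 0.625.
p = a·p₁ + b·p₂ ≈ (-0.020, -0.686, 0.727); φ = arcsin(p_z) ≈ 46.67°, λ = atan2(p_y, p_x) ≈ -91.64°.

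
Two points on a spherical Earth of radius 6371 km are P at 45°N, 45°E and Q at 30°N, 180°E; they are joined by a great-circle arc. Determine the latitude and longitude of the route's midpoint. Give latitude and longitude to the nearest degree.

≈ 63°N, 126°E

Convert each endpoint to a unit vector on the sphere (x = cos φ cos λ, y = cos φ sin λ, z = sin φ).
The central angle between the endpoints is δ = arccos(p₁·p₂) ≈ 1.650 rad (94.6°).
Interpolate at f = 1/2 with slerp weights a = sin((1−f)δ)/sin δ ≈ 0.737, b = sin(fδ)/sin δ ≈ 0.737.
p = a·p₁ + b·p₂ ≈ (-0.270, 0.368, 0.890); φ = arcsin(p_z) ≈ 62.83°, λ = atan2(p_y, p_x) ≈ 126.21°.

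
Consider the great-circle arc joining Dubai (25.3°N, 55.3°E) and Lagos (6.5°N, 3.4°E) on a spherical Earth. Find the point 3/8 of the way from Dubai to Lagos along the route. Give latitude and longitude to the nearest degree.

The haversine formula gives a central angle δ ≈ 0.924 rad (52.9°) between the endpoints.
Interpolate at f = 3/8 with slerp weights a = sin((1−f)δ)/sin δ ≈ 0.684, b = sin(fδ)/sin δ ≈ 0.426.
p = a·p₁ + b·p₂ ≈ (0.774, 0.534, 0.341); φ = arcsin(p_z) ≈ 19.91°, λ = atan2(p_y, p_x) ≈ 34.57°.

≈ 20°N, 35°E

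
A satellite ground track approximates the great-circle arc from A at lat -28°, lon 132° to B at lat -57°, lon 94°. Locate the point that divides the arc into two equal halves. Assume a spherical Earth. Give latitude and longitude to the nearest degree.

Write both endpoints as unit vectors p₁, p₂ with components (cos φ cos λ, cos φ sin λ, sin φ).
The central angle between the endpoints is δ = arccos(p₁·p₂) ≈ 0.688 rad (39.4°).
Interpolate at f = 1/2 with slerp weights a = sin((1−f)δ)/sin δ ≈ 0.531, b = sin(fδ)/sin δ ≈ 0.531.
p = a·p₁ + b·p₂ ≈ (-0.334, 0.637, -0.695); φ = arcsin(p_z) ≈ -44.01°, λ = atan2(p_y, p_x) ≈ 117.66°.

≈ lat -44°, lon 118°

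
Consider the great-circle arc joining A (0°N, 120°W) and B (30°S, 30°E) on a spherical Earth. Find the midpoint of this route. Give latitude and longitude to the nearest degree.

Write both endpoints as unit vectors p₁, p₂ with components (cos φ cos λ, cos φ sin λ, sin φ).
The central angle between the endpoints is δ = arccos(p₁·p₂) ≈ 2.419 rad (138.6°).
Interpolate at f = 1/2 with slerp weights a = sin((1−f)δ)/sin δ ≈ 1.414, b = sin(fδ)/sin δ ≈ 1.414.
p = a·p₁ + b·p₂ ≈ (0.354, -0.612, -0.707); φ = arcsin(p_z) ≈ -45.00°, λ = atan2(p_y, p_x) ≈ -60.00°.

≈ (45°S, 60°W)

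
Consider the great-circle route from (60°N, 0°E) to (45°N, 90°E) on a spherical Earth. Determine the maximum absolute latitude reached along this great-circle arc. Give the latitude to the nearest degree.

The great circle lies in the plane with unit normal n̂ = (p₁ × p₂)/|p₁ × p₂|.
Here n̂_z ≈ +0.447; the vertex latitude is φ_max = arccos|n̂_z| ≈ 63.4°.
Check via Clairaut: cos φ_max = |cos φ₁| · sin C = cos(60.0°)·sin(63.4°) ≈ 0.447, again giving ≈ 63.4°.

≈ 63°N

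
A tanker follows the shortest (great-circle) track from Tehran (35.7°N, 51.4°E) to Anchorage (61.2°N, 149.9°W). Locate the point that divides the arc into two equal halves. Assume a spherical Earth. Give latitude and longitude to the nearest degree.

Write both endpoints as unit vectors p₁, p₂ with components (cos φ cos λ, cos φ sin λ, sin φ).
The central angle between the endpoints is δ = arccos(p₁·p₂) ≈ 1.423 rad (81.6°).
Interpolate at f = 1/2 with slerp weights a = sin((1−f)δ)/sin δ ≈ 0.660, b = sin(fδ)/sin δ ≈ 0.660.
p = a·p₁ + b·p₂ ≈ (0.059, 0.260, 0.964); φ = arcsin(p_z) ≈ 74.56°, λ = atan2(p_y, p_x) ≈ 77.12°.

≈ 75°N, 77°E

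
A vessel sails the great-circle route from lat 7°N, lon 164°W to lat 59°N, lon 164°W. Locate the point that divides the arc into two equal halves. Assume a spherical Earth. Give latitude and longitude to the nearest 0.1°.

Write both endpoints as unit vectors p₁, p₂ with components (cos φ cos λ, cos φ sin λ, sin φ).
The central angle between the endpoints is δ = arccos(p₁·p₂) ≈ 0.908 rad (52.0°).
Interpolate at f = 1/2 with slerp weights a = sin((1−f)δ)/sin δ ≈ 0.556, b = sin(fδ)/sin δ ≈ 0.556.
p = a·p₁ + b·p₂ ≈ (-0.806, -0.231, 0.545); φ = arcsin(p_z) ≈ 33.00°, λ = atan2(p_y, p_x) ≈ -164.00°.

≈ lat 33.0°N, lon 164.0°W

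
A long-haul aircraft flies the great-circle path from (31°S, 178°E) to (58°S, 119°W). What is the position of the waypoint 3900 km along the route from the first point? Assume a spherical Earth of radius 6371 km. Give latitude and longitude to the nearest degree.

Write both endpoints as unit vectors p₁, p₂ with components (cos φ cos λ, cos φ sin λ, sin φ).
The central angle between the endpoints is δ = arccos(p₁·p₂) ≈ 0.872 rad (50.0°). The total great-circle distance is δ·R ≈ 0.872 × 6371 ≈ 5558 km, so the target fraction is f = 3900/5558 ≈ 0.702.
Interpolate at f ≈ 0.702 with slerp weights a = sin((1−f)δ)/sin δ ≈ 0.336, b = sin(fδ)/sin δ ≈ 0.750.
p = a·p₁ + b·p₂ ≈ (-0.481, -0.338, -0.809); φ = arcsin(p_z) ≈ -54.03°, λ = atan2(p_y, p_x) ≈ -144.90°.

≈ (54°S, 145°W)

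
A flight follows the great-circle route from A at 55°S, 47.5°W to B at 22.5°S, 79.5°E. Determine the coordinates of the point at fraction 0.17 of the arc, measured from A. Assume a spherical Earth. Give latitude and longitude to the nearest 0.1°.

≈ 63.2°S, 21.8°W

Convert each endpoint to a unit vector on the sphere (x = cos φ cos λ, y = cos φ sin λ, z = sin φ).
The central angle between the endpoints is δ = arccos(p₁·p₂) ≈ 1.576 rad (90.3°).
Interpolate at f = 0.17 with slerp weights a = sin((1−f)δ)/sin δ ≈ 0.966, b = sin(fδ)/sin δ ≈ 0.265.
p = a·p₁ + b·p₂ ≈ (0.419, -0.168, -0.892); φ = arcsin(p_z) ≈ -63.18°, λ = atan2(p_y, p_x) ≈ -21.84°.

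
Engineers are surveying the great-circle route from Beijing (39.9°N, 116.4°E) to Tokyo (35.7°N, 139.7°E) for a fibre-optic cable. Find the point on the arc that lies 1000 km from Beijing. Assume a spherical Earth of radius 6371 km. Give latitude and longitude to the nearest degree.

From cos δ = sin φ₁ sin φ₂ + cos φ₁ cos φ₂ cos Δλ, the central angle is δ ≈ 0.329 rad (18.8°). The total great-circle distance is δ·R ≈ 0.329 × 6371 ≈ 2093 km, so the target fraction is f = 1000/2093 ≈ 0.478.
Interpolate at f ≈ 0.478 with slerp weights a = sin((1−f)δ)/sin δ ≈ 0.529, b = sin(fδ)/sin δ ≈ 0.484.
p = a·p₁ + b·p₂ ≈ (-0.481, 0.618, 0.622); φ = arcsin(p_z) ≈ 38.47°, λ = atan2(p_y, p_x) ≈ 127.86°.

≈ (38°N, 128°E)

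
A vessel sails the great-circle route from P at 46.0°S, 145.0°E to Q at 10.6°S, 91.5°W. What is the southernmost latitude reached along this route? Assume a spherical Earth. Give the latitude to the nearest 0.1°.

≈ 54.0°S

The great circle lies in the plane with unit normal n̂ = (p₁ × p₂)/|p₁ × p₂|.
Here n̂_z ≈ +0.587; the vertex latitude is φ_max = arccos|n̂_z| ≈ 54.0°.
Check via Clairaut: cos φ_max = |cos φ₁| · sin C = cos(46.0°)·sin(122.3°) ≈ 0.587, again giving ≈ 54.0°.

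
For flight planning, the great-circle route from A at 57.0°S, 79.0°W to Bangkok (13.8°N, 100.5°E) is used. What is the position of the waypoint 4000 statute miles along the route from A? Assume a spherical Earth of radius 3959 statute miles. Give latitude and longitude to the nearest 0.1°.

≈ 65.1°S, 99.6°E

Convert each endpoint to a unit vector on the sphere (x = cos φ cos λ, y = cos φ sin λ, z = sin φ).
The central angle between the endpoints is δ = arccos(p₁·p₂) ≈ 2.388 rad (136.8°). The total great-circle distance is δ·R ≈ 2.388 × 3959 ≈ 9452 mi, so the target fraction is f = 4000/9452 ≈ 0.423.
Interpolate at f ≈ 0.423 with slerp weights a = sin((1−f)δ)/sin δ ≈ 1.433, b = sin(fδ)/sin δ ≈ 1.237.
p = a·p₁ + b·p₂ ≈ (-0.070, 0.415, -0.907); φ = arcsin(p_z) ≈ -65.11°, λ = atan2(p_y, p_x) ≈ 99.57°.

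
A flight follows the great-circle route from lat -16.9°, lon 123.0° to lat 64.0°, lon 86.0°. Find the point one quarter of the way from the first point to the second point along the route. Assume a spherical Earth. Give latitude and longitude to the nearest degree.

≈ lat 4°, lon 117°

Write both endpoints as unit vectors p₁, p₂ with components (cos φ cos λ, cos φ sin λ, sin φ).
The central angle between the endpoints is δ = arccos(p₁·p₂) ≈ 1.497 rad (85.8°).
Interpolate at f = 1/4 with slerp weights a = sin((1−f)δ)/sin δ ≈ 0.904, b = sin(fδ)/sin δ ≈ 0.367.
p = a·p₁ + b·p₂ ≈ (-0.460, 0.886, 0.067); φ = arcsin(p_z) ≈ 3.83°, λ = atan2(p_y, p_x) ≈ 117.44°.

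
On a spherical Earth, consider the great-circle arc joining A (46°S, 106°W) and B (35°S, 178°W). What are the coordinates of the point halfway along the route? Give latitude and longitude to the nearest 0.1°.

From cos δ = sin φ₁ sin φ₂ + cos φ₁ cos φ₂ cos Δλ, the central angle is δ ≈ 0.942 rad (54.0°).
Interpolate at f = 1/2 with slerp weights a = sin((1−f)δ)/sin δ ≈ 0.561, b = sin(fδ)/sin δ ≈ 0.561.
p = a·p₁ + b·p₂ ≈ (-0.567, -0.391, -0.725); φ = arcsin(p_z) ≈ -46.50°, λ = atan2(p_y, p_x) ≈ -145.42°.

≈ (46.5°S, 145.4°W)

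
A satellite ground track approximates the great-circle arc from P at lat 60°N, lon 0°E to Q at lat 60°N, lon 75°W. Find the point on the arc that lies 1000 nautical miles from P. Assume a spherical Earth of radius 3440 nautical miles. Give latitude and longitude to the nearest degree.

Convert each endpoint to a unit vector on the sphere (x = cos φ cos λ, y = cos φ sin λ, z = sin φ).
The central angle between the endpoints is δ = arccos(p₁·p₂) ≈ 0.619 rad (35.4°). The total great-circle distance is δ·R ≈ 0.619 × 3440 ≈ 2128 nmi, so the target fraction is f = 1000/2128 ≈ 0.470.
Interpolate at f ≈ 0.470 with slerp weights a = sin((1−f)δ)/sin δ ≈ 0.555, b = sin(fδ)/sin δ ≈ 0.494.
p = a·p₁ + b·p₂ ≈ (0.342, -0.239, 0.909); φ = arcsin(p_z) ≈ 65.37°, λ = atan2(p_y, p_x) ≈ -34.94°.

≈ lat 65°N, lon 35°W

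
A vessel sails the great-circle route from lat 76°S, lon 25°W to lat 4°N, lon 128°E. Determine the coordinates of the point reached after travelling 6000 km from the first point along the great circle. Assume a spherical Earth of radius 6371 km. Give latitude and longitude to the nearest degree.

Write both endpoints as unit vectors p₁, p₂ with components (cos φ cos λ, cos φ sin λ, sin φ).
The central angle between the endpoints is δ = arccos(p₁·p₂) ≈ 1.857 rad (106.4°). The total great-circle distance is δ·R ≈ 1.857 × 6371 ≈ 11834 km, so the target fraction is f = 6000/11834 ≈ 0.507.
Interpolate at f ≈ 0.507 with slerp weights a = sin((1−f)δ)/sin δ ≈ 0.827, b = sin(fδ)/sin δ ≈ 0.843.
p = a·p₁ + b·p₂ ≈ (-0.336, 0.578, -0.743); φ = arcsin(p_z) ≈ -48.02°, λ = atan2(p_y, p_x) ≈ 120.20°.

≈ lat 48°S, lon 120°E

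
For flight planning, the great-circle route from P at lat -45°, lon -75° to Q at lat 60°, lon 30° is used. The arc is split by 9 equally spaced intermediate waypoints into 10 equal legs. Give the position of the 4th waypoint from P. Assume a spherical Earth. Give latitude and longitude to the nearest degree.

≈ lat 0°, lon -42°

Write both endpoints as unit vectors p₁, p₂ with components (cos φ cos λ, cos φ sin λ, sin φ).
The central angle between the endpoints is δ = arccos(p₁·p₂) ≈ 2.352 rad (134.7°).
Interpolate at f = 4/10 with slerp weights a = sin((1−f)δ)/sin δ ≈ 1.390, b = sin(fδ)/sin δ ≈ 1.137.
p = a·p₁ + b·p₂ ≈ (0.747, -0.665, 0.002); φ = arcsin(p_z) ≈ 0.13°, λ = atan2(p_y, p_x) ≈ -41.68°.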